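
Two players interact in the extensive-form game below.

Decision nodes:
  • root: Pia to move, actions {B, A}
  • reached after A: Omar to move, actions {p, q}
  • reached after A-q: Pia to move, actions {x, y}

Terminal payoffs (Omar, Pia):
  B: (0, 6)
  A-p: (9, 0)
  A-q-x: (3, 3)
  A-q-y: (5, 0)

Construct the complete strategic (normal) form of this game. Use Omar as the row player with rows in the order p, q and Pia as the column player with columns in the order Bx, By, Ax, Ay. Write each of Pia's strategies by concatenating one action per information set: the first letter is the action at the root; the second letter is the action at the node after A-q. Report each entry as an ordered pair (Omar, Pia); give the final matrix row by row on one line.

p: (0,6) (0,6) (9,0) (9,0) | q: (0,6) (0,6) (3,3) (5,0)

Row p: Bx→(0,6), By→(0,6), Ax→(9,0), Ay→(9,0)
Row q: Bx→(0,6), By→(0,6), Ax→(3,3), Ay→(5,0)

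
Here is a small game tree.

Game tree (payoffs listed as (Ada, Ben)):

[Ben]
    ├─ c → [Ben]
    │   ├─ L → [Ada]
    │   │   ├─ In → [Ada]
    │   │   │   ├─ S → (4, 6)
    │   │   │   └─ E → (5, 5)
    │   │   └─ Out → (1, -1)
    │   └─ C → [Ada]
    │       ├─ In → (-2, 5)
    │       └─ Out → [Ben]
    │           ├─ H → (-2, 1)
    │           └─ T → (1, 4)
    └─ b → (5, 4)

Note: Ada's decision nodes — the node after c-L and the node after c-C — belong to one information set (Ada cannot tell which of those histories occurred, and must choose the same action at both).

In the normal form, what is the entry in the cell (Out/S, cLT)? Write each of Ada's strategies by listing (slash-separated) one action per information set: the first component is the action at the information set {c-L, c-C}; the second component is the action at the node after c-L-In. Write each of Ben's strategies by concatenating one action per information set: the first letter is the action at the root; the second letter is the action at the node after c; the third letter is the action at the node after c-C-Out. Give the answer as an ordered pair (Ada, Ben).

Trace the play path from the root:
  Ben plays c
  Ben plays L at [c]
  Ada plays Out at [c-L]
→ terminal payoff (1, -1).
(Ada's choice at the node after c-L-In is never reached on this path, so it doesn't affect the outcome.)

(1, -1)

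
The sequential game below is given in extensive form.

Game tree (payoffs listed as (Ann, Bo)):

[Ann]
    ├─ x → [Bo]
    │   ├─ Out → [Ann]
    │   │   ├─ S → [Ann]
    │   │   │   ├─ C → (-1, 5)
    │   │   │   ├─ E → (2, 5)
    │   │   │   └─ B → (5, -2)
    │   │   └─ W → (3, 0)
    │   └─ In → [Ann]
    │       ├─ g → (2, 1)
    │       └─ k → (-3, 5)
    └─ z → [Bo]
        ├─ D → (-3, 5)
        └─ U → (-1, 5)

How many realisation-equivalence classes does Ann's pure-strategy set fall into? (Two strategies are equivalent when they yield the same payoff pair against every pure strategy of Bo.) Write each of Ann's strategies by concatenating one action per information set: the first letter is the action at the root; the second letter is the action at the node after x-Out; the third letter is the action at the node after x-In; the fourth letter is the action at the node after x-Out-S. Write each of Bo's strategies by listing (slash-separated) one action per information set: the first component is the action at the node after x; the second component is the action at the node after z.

9

Ann has 24 pure strategies: xSgC, xSgE, xSgB, xSkC, xSkE, xSkB, xWgC, xWgE, xWgB, xWkC, xWkE, xWkB, zSgC, zSgE, zSgB, zSkC, zSkE, zSkB, zWgC, zWgE, zWgB, zWkC, zWkE, zWkB. Columns: Out/D, Out/U, In/D, In/U.
{xSgC} → row (-1,5) (-1,5) (2,1) (2,1)
{xSgE} → row (2,5) (2,5) (2,1) (2,1)
{xSgB} → row (5,-2) (5,-2) (2,1) (2,1)
{xSkC} → row (-1,5) (-1,5) (-3,5) (-3,5)
{xSkE} → row (2,5) (2,5) (-3,5) (-3,5)
{xSkB} → row (5,-2) (5,-2) (-3,5) (-3,5)
{xWgC, xWgE, xWgB} → row (3,0) (3,0) (2,1) (2,1)
{xWkC, xWkE, xWkB} → row (3,0) (3,0) (-3,5) (-3,5)
{zSgC, zSgE, zSgB, zSkC, zSkE, zSkB, zWgC, zWgE, zWgB, zWkC, zWkE, zWkB} → row (-3,5) (-1,5) (-3,5) (-1,5)
That's 9 distinct rows out of 24 strategies.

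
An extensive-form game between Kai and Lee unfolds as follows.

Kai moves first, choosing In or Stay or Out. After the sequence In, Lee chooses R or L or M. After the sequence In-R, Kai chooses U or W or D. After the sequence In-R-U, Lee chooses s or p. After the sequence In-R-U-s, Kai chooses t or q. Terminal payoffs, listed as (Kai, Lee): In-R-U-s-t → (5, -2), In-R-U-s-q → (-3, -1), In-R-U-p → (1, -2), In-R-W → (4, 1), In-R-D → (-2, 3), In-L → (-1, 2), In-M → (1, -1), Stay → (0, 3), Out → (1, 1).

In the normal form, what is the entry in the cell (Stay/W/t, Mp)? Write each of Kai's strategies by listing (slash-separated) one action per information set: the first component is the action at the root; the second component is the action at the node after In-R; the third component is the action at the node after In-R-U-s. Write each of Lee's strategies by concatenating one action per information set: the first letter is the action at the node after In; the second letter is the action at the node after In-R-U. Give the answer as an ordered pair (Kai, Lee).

(0, 3)

Trace the play path from the root:
  Kai plays Stay
→ terminal payoff (0, 3).
(Kai's choice at the node after In-R is never reached on this path, so it doesn't affect the outcome.)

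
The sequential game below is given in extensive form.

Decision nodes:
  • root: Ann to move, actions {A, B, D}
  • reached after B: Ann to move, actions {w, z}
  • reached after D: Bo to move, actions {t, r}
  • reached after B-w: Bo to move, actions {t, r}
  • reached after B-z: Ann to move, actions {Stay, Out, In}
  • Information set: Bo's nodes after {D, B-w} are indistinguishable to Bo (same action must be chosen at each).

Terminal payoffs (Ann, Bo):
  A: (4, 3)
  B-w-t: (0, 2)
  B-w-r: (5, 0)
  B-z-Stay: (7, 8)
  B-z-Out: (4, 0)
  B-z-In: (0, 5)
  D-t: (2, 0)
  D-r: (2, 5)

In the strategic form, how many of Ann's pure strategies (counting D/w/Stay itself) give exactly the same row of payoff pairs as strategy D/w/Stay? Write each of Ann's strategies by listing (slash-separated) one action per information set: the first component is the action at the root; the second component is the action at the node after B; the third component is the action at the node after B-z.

Row for D/w/Stay (columns t, r): (2,0) (2,5).
Under D/w/Stay, Ann's choice at the node after B and at the node after B-z can never be reached regardless of what Bo does, so varying those choices leaves every outcome unchanged.
Holding the reachable choices fixed and varying the unreachable ones freely already gives 2 × 3 = 6 equivalent strategies.
No other strategy reproduces this row, so those 6 are the full class: D/w/Stay, D/w/Out, D/w/In, D/z/Stay, D/z/Out, D/z/In.

6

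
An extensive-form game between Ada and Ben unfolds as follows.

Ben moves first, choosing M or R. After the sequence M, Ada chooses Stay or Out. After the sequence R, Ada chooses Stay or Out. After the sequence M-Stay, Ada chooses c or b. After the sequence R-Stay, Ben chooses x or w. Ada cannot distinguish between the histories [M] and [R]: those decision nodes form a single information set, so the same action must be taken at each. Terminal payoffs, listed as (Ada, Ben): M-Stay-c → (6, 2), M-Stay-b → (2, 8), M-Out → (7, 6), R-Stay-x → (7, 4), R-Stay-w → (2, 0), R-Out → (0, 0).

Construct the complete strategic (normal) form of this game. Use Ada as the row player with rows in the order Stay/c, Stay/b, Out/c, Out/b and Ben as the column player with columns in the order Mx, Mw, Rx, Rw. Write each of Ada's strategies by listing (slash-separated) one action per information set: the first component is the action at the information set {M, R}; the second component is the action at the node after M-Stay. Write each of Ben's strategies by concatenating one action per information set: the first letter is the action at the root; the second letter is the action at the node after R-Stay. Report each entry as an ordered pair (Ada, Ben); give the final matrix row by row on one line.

Stay/c: (6,2) (6,2) (7,4) (2,0) | Stay/b: (2,8) (2,8) (7,4) (2,0) | Out/c: (7,6) (7,6) (0,0) (0,0) | Out/b: (7,6) (7,6) (0,0) (0,0)

             Mx       Mw       Rx       Rw
Stay/c    (6,2)    (6,2)    (7,4)    (2,0)
Stay/b    (2,8)    (2,8)    (7,4)    (2,0)
 Out/c    (7,6)    (7,6)    (0,0)    (0,0)
 Out/b    (7,6)    (7,6)    (0,0)    (0,0)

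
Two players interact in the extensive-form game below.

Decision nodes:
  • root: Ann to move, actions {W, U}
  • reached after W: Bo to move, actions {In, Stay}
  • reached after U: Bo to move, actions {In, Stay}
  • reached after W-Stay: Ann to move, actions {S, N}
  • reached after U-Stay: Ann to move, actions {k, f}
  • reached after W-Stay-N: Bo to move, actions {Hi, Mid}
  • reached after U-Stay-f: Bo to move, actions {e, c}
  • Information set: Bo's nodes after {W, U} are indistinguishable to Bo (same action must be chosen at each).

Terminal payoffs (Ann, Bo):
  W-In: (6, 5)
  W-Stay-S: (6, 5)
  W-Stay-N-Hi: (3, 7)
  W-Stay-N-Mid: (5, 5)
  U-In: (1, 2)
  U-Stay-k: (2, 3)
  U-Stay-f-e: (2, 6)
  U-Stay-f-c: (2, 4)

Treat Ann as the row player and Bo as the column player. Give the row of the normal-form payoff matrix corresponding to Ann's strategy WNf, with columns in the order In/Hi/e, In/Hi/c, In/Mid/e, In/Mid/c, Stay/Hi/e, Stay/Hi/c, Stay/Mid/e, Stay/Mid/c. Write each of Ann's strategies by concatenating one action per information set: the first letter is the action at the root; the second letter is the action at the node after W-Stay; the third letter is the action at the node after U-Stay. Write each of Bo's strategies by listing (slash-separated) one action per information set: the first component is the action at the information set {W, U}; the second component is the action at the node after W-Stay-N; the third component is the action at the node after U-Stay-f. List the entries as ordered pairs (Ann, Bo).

(6,5) (6,5) (6,5) (6,5) (3,7) (3,7) (5,5) (5,5)

vs In/Hi/e: Ann plays W → Bo plays In at [W] → (6, 5)
vs In/Hi/c: Ann plays W → Bo plays In at [W] → (6, 5)
vs In/Mid/e: Ann plays W → Bo plays In at [W] → (6, 5)
vs In/Mid/c: Ann plays W → Bo plays In at [W] → (6, 5)
vs Stay/Hi/e: Ann plays W → Bo plays Stay at [W] → Ann plays N at [W-Stay] → Bo plays Hi at [W-Stay-N] → (3, 7)
vs Stay/Hi/c: Ann plays W → Bo plays Stay at [W] → Ann plays N at [W-Stay] → Bo plays Hi at [W-Stay-N] → (3, 7)
vs Stay/Mid/e: Ann plays W → Bo plays Stay at [W] → Ann plays N at [W-Stay] → Bo plays Mid at [W-Stay-N] → (5, 5)
vs Stay/Mid/c: Ann plays W → Bo plays Stay at [W] → Ann plays N at [W-Stay] → Bo plays Mid at [W-Stay-N] → (5, 5)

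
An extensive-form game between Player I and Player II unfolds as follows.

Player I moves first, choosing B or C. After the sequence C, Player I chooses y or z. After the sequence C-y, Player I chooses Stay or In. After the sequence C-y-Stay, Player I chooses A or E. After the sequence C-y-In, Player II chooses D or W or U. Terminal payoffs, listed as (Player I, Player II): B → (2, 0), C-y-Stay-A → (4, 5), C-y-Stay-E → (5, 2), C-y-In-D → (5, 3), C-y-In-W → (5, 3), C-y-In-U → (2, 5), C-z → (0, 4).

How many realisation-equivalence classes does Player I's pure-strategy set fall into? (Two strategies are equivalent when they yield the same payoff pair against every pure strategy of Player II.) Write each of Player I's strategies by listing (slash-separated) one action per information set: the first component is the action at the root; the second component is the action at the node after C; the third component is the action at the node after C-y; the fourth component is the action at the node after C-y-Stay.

5

Player I has 16 pure strategies: B/y/Stay/A, B/y/Stay/E, B/y/In/A, B/y/In/E, B/z/Stay/A, B/z/Stay/E, B/z/In/A, B/z/In/E, C/y/Stay/A, C/y/Stay/E, C/y/In/A, C/y/In/E, C/z/Stay/A, C/z/Stay/E, C/z/In/A, C/z/In/E. Columns: D, W, U.
{B/y/Stay/A, B/y/Stay/E, B/y/In/A, B/y/In/E, B/z/Stay/A, B/z/Stay/E, B/z/In/A, B/z/In/E} → row (2,0) (2,0) (2,0)
{C/y/Stay/A} → row (4,5) (4,5) (4,5)
{C/y/Stay/E} → row (5,2) (5,2) (5,2)
{C/y/In/A, C/y/In/E} → row (5,3) (5,3) (2,5)
{C/z/Stay/A, C/z/Stay/E, C/z/In/A, C/z/In/E} → row (0,4) (0,4) (0,4)
That's 5 distinct rows out of 16 strategies.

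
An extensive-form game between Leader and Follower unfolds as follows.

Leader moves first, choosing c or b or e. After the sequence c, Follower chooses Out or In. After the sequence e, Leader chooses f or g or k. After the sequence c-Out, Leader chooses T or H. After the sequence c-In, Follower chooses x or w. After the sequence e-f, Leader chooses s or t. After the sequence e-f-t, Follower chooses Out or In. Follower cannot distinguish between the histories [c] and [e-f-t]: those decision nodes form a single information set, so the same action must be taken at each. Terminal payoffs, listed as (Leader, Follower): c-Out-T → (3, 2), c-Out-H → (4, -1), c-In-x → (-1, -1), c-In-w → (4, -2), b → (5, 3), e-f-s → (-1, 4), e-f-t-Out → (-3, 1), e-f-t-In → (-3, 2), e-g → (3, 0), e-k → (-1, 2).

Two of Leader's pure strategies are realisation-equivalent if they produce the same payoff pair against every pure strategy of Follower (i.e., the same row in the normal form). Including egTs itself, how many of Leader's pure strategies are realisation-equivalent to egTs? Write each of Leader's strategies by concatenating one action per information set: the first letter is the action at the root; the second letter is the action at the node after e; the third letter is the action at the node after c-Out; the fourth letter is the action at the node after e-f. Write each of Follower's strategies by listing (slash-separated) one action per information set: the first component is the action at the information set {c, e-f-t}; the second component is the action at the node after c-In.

4

Row for egTs (columns Out/x, Out/w, In/x, In/w): (3,0) (3,0) (3,0) (3,0).
Under egTs, Leader's choice at the node after c-Out and at the node after e-f can never be reached regardless of what Follower does, so varying those choices leaves every outcome unchanged.
Holding the reachable choices fixed and varying the unreachable ones freely already gives 2 × 2 = 4 equivalent strategies.
No other strategy reproduces this row, so those 4 are the full class: egTs, egTt, egHs, egHt.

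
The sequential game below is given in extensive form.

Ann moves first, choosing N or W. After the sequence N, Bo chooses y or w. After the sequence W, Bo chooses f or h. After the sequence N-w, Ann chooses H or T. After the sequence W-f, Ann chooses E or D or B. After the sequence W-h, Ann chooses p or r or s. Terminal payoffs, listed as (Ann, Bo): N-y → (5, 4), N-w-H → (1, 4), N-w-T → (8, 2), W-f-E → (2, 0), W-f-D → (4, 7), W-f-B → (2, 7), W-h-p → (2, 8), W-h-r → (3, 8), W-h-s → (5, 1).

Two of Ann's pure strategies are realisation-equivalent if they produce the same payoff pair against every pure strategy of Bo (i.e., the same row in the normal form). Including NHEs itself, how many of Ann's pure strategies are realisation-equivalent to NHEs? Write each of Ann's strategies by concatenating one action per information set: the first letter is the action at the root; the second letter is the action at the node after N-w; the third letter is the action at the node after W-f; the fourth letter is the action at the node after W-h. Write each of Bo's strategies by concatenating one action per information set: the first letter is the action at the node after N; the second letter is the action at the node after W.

Row for NHEs (columns yf, yh, wf, wh): (5,4) (5,4) (1,4) (1,4).
Under NHEs, Ann's choice at the node after W-f and at the node after W-h can never be reached regardless of what Bo does, so varying those choices leaves every outcome unchanged.
Holding the reachable choices fixed and varying the unreachable ones freely already gives 3 × 3 = 9 equivalent strategies.
No other strategy reproduces this row, so those 9 are the full class: NHEp, NHEr, NHEs, NHDp, NHDr, NHDs, NHBp, NHBr, NHBs.

9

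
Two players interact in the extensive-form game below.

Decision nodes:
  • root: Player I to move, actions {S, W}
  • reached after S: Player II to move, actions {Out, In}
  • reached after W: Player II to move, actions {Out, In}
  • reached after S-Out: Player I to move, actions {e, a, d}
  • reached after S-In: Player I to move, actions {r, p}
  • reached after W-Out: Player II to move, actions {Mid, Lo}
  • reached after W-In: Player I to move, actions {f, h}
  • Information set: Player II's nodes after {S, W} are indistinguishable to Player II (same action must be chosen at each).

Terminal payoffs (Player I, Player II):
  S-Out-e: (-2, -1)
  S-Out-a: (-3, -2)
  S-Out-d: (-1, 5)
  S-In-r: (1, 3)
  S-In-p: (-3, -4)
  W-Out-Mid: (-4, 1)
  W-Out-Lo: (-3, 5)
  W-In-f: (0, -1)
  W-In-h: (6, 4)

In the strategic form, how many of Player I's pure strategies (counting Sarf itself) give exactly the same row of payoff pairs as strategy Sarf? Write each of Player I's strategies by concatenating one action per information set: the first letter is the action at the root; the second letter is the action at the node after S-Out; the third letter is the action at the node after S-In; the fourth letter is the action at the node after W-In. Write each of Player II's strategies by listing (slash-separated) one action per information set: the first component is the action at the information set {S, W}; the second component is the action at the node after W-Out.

2

Row for Sarf (columns Out/Mid, Out/Lo, In/Mid, In/Lo): (-3,-2) (-3,-2) (1,3) (1,3).
Under Sarf, Player I's choice at the node after W-In can never be reached regardless of what Player II does, so varying those choices leaves every outcome unchanged.
Holding the reachable choices fixed and varying the unreachable one freely already gives 2 equivalent strategies.
No other strategy reproduces this row, so those 2 are the full class: Sarf, Sarh.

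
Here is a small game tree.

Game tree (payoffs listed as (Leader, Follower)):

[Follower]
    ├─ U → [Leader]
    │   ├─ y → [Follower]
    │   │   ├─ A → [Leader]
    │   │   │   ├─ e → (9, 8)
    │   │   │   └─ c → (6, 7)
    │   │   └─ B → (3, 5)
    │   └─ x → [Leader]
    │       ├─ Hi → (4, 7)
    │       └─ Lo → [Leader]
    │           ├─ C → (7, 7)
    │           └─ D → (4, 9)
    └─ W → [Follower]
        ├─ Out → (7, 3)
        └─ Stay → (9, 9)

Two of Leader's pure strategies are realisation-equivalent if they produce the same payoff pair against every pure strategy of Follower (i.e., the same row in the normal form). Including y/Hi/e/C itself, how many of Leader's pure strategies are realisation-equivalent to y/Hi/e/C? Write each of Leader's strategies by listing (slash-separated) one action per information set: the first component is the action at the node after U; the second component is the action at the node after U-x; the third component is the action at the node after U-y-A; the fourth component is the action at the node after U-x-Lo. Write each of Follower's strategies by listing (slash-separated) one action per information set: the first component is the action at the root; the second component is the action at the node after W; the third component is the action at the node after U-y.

Row for y/Hi/e/C (columns U/Out/A, U/Out/B, U/Stay/A, U/Stay/B, W/Out/A, W/Out/B, W/Stay/A, W/Stay/B): (9,8) (3,5) (9,8) (3,5) (7,3) (7,3) (9,9) (9,9).
Under y/Hi/e/C, Leader's choice at the node after U-x and at the node after U-x-Lo can never be reached regardless of what Follower does, so varying those choices leaves every outcome unchanged.
Holding the reachable choices fixed and varying the unreachable ones freely already gives 2 × 2 = 4 equivalent strategies.
No other strategy reproduces this row, so those 4 are the full class: y/Hi/e/C, y/Hi/e/D, y/Lo/e/C, y/Lo/e/D.

4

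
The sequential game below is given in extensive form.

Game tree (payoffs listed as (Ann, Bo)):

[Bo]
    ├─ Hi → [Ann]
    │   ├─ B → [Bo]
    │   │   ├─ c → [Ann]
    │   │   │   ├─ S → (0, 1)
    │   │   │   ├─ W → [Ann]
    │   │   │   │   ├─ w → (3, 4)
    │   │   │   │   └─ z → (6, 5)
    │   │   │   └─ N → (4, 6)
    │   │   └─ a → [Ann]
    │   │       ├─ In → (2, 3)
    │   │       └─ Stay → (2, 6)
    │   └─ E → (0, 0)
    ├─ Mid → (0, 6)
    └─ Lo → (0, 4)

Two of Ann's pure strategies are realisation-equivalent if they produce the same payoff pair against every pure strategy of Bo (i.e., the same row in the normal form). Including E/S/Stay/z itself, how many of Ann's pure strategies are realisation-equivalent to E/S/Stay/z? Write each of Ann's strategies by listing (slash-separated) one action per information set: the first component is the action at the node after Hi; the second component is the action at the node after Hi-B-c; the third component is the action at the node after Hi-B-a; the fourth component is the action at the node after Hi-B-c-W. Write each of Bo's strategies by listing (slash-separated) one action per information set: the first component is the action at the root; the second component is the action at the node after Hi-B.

Row for E/S/Stay/z (columns Hi/c, Hi/a, Mid/c, Mid/a, Lo/c, Lo/a): (0,0) (0,0) (0,6) (0,6) (0,4) (0,4).
Under E/S/Stay/z, Ann's choice at the node after Hi-B-c and at the node after Hi-B-a and at the node after Hi-B-c-W can never be reached regardless of what Bo does, so varying those choices leaves every outcome unchanged.
Holding the reachable choices fixed and varying the unreachable ones freely already gives 3 × 2 × 2 = 12 equivalent strategies.
No other strategy reproduces this row, so those 12 are the full class: E/S/In/w, E/S/In/z, E/S/Stay/w, E/S/Stay/z, E/W/In/w, E/W/In/z, E/W/Stay/w, E/W/Stay/z, E/N/In/w, E/N/In/z, E/N/Stay/w, E/N/Stay/z.

12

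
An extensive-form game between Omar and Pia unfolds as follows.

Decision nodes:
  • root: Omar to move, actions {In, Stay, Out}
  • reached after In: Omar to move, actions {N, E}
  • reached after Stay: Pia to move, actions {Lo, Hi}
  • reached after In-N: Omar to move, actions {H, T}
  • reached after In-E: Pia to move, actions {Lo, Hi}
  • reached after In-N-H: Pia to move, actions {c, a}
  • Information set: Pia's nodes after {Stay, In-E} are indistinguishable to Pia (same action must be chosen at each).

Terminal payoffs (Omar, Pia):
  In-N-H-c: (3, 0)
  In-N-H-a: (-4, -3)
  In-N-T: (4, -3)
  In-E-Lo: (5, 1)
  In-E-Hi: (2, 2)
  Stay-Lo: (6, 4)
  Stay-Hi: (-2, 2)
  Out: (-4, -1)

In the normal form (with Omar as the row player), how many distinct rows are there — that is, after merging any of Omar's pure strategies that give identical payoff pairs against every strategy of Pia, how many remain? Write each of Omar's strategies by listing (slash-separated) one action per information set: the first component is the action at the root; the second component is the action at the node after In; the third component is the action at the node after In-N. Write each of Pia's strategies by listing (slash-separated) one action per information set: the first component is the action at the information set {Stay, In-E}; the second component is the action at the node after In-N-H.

5

Omar has 12 pure strategies: In/N/H, In/N/T, In/E/H, In/E/T, Stay/N/H, Stay/N/T, Stay/E/H, Stay/E/T, Out/N/H, Out/N/T, Out/E/H, Out/E/T. Columns: Lo/c, Lo/a, Hi/c, Hi/a.
{In/N/H} → row (3,0) (-4,-3) (3,0) (-4,-3)
{In/N/T} → row (4,-3) (4,-3) (4,-3) (4,-3)
{In/E/H, In/E/T} → row (5,1) (5,1) (2,2) (2,2)
{Stay/N/H, Stay/N/T, Stay/E/H, Stay/E/T} → row (6,4) (6,4) (-2,2) (-2,2)
{Out/N/H, Out/N/T, Out/E/H, Out/E/T} → row (-4,-1) (-4,-1) (-4,-1) (-4,-1)
That's 5 distinct rows out of 12 strategies.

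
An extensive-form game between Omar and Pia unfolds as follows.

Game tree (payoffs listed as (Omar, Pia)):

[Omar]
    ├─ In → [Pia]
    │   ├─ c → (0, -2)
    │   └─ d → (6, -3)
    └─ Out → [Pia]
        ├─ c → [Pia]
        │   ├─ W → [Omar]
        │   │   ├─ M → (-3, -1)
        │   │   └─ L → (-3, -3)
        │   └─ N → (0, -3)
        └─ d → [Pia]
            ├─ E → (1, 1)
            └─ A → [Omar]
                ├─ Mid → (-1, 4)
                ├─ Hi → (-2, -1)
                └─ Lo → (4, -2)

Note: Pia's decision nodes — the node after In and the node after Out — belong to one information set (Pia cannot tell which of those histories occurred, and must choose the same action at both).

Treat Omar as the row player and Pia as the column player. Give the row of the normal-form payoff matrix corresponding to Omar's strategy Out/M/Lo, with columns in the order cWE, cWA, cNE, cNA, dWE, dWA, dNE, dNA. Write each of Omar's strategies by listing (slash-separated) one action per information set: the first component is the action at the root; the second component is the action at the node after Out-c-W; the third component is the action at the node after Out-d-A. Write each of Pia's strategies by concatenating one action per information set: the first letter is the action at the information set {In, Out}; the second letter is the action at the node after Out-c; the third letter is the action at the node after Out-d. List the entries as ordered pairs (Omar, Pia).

(-3,-1) (-3,-1) (0,-3) (0,-3) (1,1) (4,-2) (1,1) (4,-2)

vs cWE: Omar plays Out → Pia plays c at [Out] → Pia plays W at [Out-c] → Omar plays M at [Out-c-W] → (-3, -1)
vs cWA: Omar plays Out → Pia plays c at [Out] → Pia plays W at [Out-c] → Omar plays M at [Out-c-W] → (-3, -1)
vs cNE: Omar plays Out → Pia plays c at [Out] → Pia plays N at [Out-c] → (0, -3)
vs cNA: Omar plays Out → Pia plays c at [Out] → Pia plays N at [Out-c] → (0, -3)
vs dWE: Omar plays Out → Pia plays d at [Out] → Pia plays E at [Out-d] → (1, 1)
vs dWA: Omar plays Out → Pia plays d at [Out] → Pia plays A at [Out-d] → Omar plays Lo at [Out-d-A] → (4, -2)
vs dNE: Omar plays Out → Pia plays d at [Out] → Pia plays E at [Out-d] → (1, 1)
vs dNA: Omar plays Out → Pia plays d at [Out] → Pia plays A at [Out-d] → Omar plays Lo at [Out-d-A] → (4, -2)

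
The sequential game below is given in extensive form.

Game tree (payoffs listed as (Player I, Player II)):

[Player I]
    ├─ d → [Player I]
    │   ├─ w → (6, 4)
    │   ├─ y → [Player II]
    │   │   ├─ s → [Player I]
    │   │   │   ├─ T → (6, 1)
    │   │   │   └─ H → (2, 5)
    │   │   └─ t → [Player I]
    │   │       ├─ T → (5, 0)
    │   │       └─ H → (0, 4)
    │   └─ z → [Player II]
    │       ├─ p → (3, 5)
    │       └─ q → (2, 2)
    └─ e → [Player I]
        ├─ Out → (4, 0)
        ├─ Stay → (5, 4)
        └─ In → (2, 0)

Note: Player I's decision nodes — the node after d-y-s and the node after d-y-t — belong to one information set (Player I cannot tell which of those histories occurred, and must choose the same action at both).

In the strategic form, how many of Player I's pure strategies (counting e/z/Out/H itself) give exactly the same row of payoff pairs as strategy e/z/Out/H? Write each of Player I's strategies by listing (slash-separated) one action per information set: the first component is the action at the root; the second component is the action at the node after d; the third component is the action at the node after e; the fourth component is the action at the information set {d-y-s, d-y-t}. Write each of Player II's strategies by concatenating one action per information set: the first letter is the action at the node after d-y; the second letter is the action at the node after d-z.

Row for e/z/Out/H (columns sp, sq, tp, tq): (4,0) (4,0) (4,0) (4,0).
Under e/z/Out/H, Player I's choice at the node after d and at the information set {d-y-s, d-y-t} can never be reached regardless of what Player II does, so varying those choices leaves every outcome unchanged.
Holding the reachable choices fixed and varying the unreachable ones freely already gives 3 × 2 = 6 equivalent strategies.
No other strategy reproduces this row, so those 6 are the full class: e/w/Out/T, e/w/Out/H, e/y/Out/T, e/y/Out/H, e/z/Out/T, e/z/Out/H.

6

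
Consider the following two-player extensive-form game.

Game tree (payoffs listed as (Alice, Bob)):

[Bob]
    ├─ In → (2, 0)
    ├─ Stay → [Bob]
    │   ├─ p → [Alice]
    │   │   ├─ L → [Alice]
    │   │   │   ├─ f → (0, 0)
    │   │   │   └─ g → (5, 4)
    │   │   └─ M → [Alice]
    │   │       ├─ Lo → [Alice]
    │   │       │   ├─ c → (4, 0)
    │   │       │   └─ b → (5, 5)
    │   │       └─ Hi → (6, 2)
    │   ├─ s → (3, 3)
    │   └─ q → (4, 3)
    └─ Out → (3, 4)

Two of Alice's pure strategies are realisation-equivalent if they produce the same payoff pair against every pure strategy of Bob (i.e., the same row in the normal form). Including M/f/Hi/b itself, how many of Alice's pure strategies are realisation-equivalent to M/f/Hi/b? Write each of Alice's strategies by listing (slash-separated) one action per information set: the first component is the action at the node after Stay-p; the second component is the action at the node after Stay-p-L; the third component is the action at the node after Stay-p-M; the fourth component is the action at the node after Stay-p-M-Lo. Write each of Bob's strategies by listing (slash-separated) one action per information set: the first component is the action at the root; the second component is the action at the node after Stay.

Row for M/f/Hi/b (columns In/p, In/s, In/q, Stay/p, Stay/s, Stay/q, Out/p, Out/s, Out/q): (2,0) (2,0) (2,0) (6,2) (3,3) (4,3) (3,4) (3,4) (3,4).
Under M/f/Hi/b, Alice's choice at the node after Stay-p-L and at the node after Stay-p-M-Lo can never be reached regardless of what Bob does, so varying those choices leaves every outcome unchanged.
Holding the reachable choices fixed and varying the unreachable ones freely already gives 2 × 2 = 4 equivalent strategies.
No other strategy reproduces this row, so those 4 are the full class: M/f/Hi/c, M/f/Hi/b, M/g/Hi/c, M/g/Hi/b.

4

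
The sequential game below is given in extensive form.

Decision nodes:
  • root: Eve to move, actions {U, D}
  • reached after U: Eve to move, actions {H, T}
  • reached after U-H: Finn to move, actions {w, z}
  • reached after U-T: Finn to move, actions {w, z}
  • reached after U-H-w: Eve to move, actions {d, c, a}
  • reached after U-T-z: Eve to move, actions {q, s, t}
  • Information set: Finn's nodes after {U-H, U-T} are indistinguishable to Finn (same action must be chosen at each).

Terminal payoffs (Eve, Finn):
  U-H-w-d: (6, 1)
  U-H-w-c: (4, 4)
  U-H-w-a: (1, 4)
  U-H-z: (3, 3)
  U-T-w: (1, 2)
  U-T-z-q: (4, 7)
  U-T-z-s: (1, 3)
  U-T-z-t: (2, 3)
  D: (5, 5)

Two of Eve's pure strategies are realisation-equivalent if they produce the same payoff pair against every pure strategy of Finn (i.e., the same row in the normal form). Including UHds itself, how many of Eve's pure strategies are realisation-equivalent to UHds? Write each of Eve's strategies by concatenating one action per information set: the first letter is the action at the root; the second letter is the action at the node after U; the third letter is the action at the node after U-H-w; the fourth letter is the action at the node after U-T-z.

Row for UHds (columns w, z): (6,1) (3,3).
Under UHds, Eve's choice at the node after U-T-z can never be reached regardless of what Finn does, so varying those choices leaves every outcome unchanged.
Holding the reachable choices fixed and varying the unreachable one freely already gives 3 equivalent strategies.
No other strategy reproduces this row, so those 3 are the full class: UHdq, UHds, UHdt.

3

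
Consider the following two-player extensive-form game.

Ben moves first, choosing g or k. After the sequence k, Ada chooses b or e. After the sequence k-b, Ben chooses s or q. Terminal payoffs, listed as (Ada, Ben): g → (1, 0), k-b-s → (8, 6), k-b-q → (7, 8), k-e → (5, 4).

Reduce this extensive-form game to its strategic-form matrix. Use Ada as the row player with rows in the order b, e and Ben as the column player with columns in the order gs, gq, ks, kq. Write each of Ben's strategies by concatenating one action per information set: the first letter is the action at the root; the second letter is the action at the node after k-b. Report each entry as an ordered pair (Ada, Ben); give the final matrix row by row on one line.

b: (1,0) (1,0) (8,6) (7,8) | e: (1,0) (1,0) (5,4) (5,4)

           gs       gq       ks       kq
   b    (1,0)    (1,0)    (8,6)    (7,8)
   e    (1,0)    (1,0)    (5,4)    (5,4)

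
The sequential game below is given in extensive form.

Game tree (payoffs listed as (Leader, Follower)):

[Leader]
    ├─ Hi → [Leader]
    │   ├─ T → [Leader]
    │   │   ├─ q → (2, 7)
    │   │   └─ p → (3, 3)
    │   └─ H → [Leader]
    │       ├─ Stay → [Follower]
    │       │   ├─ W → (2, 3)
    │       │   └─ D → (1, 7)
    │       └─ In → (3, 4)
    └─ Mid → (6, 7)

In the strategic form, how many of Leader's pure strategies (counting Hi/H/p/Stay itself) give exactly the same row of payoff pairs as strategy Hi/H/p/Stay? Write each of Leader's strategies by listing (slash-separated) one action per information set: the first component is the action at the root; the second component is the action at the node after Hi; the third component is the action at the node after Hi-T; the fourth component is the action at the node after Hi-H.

2

Row for Hi/H/p/Stay (columns W, D): (2,3) (1,7).
Under Hi/H/p/Stay, Leader's choice at the node after Hi-T can never be reached regardless of what Follower does, so varying those choices leaves every outcome unchanged.
Holding the reachable choices fixed and varying the unreachable one freely already gives 2 equivalent strategies.
No other strategy reproduces this row, so those 2 are the full class: Hi/H/q/Stay, Hi/H/p/Stay.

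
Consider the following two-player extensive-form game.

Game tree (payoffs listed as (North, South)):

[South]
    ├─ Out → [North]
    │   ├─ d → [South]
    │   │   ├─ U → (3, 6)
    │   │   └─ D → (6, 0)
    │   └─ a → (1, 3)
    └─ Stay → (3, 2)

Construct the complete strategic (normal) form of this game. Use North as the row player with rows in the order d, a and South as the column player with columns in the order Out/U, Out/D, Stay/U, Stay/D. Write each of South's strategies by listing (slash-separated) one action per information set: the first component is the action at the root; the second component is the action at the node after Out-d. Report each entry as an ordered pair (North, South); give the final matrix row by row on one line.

d: (3,6) (6,0) (3,2) (3,2) | a: (1,3) (1,3) (3,2) (3,2)

Row d: Out/U→(3,6), Out/D→(6,0), Stay/U→(3,2), Stay/D→(3,2)
Row a: Out/U→(1,3), Out/D→(1,3), Stay/U→(3,2), Stay/D→(3,2)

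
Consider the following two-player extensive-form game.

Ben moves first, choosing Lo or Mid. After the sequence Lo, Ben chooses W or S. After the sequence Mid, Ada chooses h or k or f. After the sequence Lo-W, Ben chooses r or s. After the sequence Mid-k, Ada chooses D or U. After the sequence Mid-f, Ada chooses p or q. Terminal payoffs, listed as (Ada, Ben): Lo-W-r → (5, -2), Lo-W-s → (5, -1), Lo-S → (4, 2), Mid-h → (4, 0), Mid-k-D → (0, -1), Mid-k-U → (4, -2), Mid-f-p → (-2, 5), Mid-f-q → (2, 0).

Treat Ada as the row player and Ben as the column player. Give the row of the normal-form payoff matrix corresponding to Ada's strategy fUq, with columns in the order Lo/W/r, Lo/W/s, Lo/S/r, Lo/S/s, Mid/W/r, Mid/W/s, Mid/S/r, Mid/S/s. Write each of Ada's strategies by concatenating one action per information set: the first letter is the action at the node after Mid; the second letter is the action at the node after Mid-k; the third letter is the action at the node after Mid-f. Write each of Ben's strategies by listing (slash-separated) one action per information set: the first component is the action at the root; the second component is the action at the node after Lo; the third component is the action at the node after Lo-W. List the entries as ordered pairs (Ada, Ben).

vs Lo/W/r: Ben plays Lo → Ben plays W at [Lo] → Ben plays r at [Lo-W] → (5, -2)
vs Lo/W/s: Ben plays Lo → Ben plays W at [Lo] → Ben plays s at [Lo-W] → (5, -1)
vs Lo/S/r: Ben plays Lo → Ben plays S at [Lo] → (4, 2)
vs Lo/S/s: Ben plays Lo → Ben plays S at [Lo] → (4, 2)
vs Mid/W/r: Ben plays Mid → Ada plays f at [Mid] → Ada plays q at [Mid-f] → (2, 0)
vs Mid/W/s: Ben plays Mid → Ada plays f at [Mid] → Ada plays q at [Mid-f] → (2, 0)
vs Mid/S/r: Ben plays Mid → Ada plays f at [Mid] → Ada plays q at [Mid-f] → (2, 0)
vs Mid/S/s: Ben plays Mid → Ada plays f at [Mid] → Ada plays q at [Mid-f] → (2, 0)

(5,-2) (5,-1) (4,2) (4,2) (2,0) (2,0) (2,0) (2,0)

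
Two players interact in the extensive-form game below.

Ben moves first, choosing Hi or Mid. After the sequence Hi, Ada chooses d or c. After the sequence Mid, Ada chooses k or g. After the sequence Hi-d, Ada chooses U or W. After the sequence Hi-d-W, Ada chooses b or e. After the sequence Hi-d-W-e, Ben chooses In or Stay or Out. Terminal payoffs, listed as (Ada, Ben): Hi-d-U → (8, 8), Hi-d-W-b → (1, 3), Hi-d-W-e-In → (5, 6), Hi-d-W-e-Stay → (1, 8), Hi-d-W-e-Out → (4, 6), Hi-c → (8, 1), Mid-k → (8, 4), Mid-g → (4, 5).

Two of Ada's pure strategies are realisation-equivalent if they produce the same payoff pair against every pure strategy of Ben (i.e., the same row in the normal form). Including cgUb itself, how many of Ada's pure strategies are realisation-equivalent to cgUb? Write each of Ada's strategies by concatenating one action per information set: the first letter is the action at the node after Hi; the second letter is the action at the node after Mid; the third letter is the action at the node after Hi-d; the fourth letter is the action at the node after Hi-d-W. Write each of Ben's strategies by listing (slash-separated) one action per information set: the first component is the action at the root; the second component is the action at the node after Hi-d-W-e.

Row for cgUb (columns Hi/In, Hi/Stay, Hi/Out, Mid/In, Mid/Stay, Mid/Out): (8,1) (8,1) (8,1) (4,5) (4,5) (4,5).
Under cgUb, Ada's choice at the node after Hi-d and at the node after Hi-d-W can never be reached regardless of what Ben does, so varying those choices leaves every outcome unchanged.
Holding the reachable choices fixed and varying the unreachable ones freely already gives 2 × 2 = 4 equivalent strategies.
No other strategy reproduces this row, so those 4 are the full class: cgUb, cgUe, cgWb, cgWe.

4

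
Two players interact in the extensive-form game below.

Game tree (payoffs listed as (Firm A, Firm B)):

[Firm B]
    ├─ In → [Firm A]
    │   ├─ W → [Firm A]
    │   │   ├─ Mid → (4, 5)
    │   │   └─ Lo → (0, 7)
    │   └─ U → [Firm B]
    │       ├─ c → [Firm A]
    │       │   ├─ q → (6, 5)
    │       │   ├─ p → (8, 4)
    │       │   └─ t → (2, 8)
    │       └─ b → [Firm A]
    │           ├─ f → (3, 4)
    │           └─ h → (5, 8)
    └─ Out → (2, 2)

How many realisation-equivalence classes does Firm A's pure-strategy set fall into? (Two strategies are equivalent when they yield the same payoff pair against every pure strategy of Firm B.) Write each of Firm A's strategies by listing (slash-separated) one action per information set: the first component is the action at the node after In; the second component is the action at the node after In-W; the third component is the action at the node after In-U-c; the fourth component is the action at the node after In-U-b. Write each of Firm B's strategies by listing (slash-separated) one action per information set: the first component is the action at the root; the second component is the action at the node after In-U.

Firm A has 24 pure strategies: W/Mid/q/f, W/Mid/q/h, W/Mid/p/f, W/Mid/p/h, W/Mid/t/f, W/Mid/t/h, W/Lo/q/f, W/Lo/q/h, W/Lo/p/f, W/Lo/p/h, W/Lo/t/f, W/Lo/t/h, U/Mid/q/f, U/Mid/q/h, U/Mid/p/f, U/Mid/p/h, U/Mid/t/f, U/Mid/t/h, U/Lo/q/f, U/Lo/q/h, U/Lo/p/f, U/Lo/p/h, U/Lo/t/f, U/Lo/t/h. Columns: In/c, In/b, Out/c, Out/b.
{W/Mid/q/f, W/Mid/q/h, W/Mid/p/f, W/Mid/p/h, W/Mid/t/f, W/Mid/t/h} → row (4,5) (4,5) (2,2) (2,2)
{W/Lo/q/f, W/Lo/q/h, W/Lo/p/f, W/Lo/p/h, W/Lo/t/f, W/Lo/t/h} → row (0,7) (0,7) (2,2) (2,2)
{U/Mid/q/f, U/Lo/q/f} → row (6,5) (3,4) (2,2) (2,2)
{U/Mid/q/h, U/Lo/q/h} → row (6,5) (5,8) (2,2) (2,2)
{U/Mid/p/f, U/Lo/p/f} → row (8,4) (3,4) (2,2) (2,2)
{U/Mid/p/h, U/Lo/p/h} → row (8,4) (5,8) (2,2) (2,2)
{U/Mid/t/f, U/Lo/t/f} → row (2,8) (3,4) (2,2) (2,2)
{U/Mid/t/h, U/Lo/t/h} → row (2,8) (5,8) (2,2) (2,2)
That's 8 distinct rows out of 24 strategies.

8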